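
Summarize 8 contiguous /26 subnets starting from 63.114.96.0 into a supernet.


Original prefix: /26
Number of subnets: 8 = 2^3
New prefix = 26 - 3 = 23
Supernet: 63.114.96.0/23


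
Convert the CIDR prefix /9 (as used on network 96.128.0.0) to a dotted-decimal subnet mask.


/9 means 9 network bits, 23 host bits
Binary: 11111111100000000000000000000000
Mask: 255.128.0.0


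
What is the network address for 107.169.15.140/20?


IP:   01101011.10101001.00001111.10001100
Mask: 11111111.11111111.11110000.00000000
AND operation:
Net:  01101011.10101001.00000000.00000000
Network: 107.169.0.0/20


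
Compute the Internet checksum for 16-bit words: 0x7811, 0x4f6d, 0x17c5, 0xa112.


Sum all words (with carry folding):
+ 0x7811 = 0x7811
+ 0x4f6d = 0xc77e
+ 0x17c5 = 0xdf43
+ 0xa112 = 0x8056
One's complement: ~0x8056
Checksum = 0x7fa9


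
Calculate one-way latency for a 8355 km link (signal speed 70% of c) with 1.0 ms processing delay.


Speed = 0.7 * 3e5 km/s = 210000 km/s
Propagation delay = 8355 / 210000 = 0.0398 s = 39.7857 ms
Processing delay = 1.0 ms
Total one-way latency = 40.7857 ms


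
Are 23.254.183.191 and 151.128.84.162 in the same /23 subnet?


Mask: 255.255.254.0
23.254.183.191 AND mask = 23.254.182.0
151.128.84.162 AND mask = 151.128.84.0
No, different subnets (23.254.182.0 vs 151.128.84.0)


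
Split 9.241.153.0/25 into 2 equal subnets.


New prefix = 25 + 1 = 26
Each subnet has 64 addresses
  9.241.153.0/26
  9.241.153.64/26
Subnets: 9.241.153.0/26, 9.241.153.64/26


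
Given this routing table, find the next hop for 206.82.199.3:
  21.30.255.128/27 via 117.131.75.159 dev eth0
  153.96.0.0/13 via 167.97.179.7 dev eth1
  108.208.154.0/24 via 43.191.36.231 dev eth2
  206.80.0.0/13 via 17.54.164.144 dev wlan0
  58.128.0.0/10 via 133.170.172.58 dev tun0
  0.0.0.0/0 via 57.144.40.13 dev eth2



Longest prefix match for 206.82.199.3:
  /27 21.30.255.128: no
  /13 153.96.0.0: no
  /24 108.208.154.0: no
  /13 206.80.0.0: MATCH
  /10 58.128.0.0: no
  /0 0.0.0.0: MATCH
Selected: next-hop 17.54.164.144 via wlan0 (matched /13)


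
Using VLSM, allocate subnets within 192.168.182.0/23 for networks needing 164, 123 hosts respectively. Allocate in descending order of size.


164 hosts -> /24 (254 usable): 192.168.182.0/24
123 hosts -> /25 (126 usable): 192.168.183.0/25
Allocation: 192.168.182.0/24 (164 hosts, 254 usable); 192.168.183.0/25 (123 hosts, 126 usable)


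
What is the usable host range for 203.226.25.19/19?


Network: 203.226.0.0
Broadcast: 203.226.31.255
First usable = network + 1
Last usable = broadcast - 1
Range: 203.226.0.1 to 203.226.31.254


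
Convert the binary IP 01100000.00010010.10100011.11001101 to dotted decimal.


01100000 = 96
00010010 = 18
10100011 = 163
11001101 = 205
IP: 96.18.163.205


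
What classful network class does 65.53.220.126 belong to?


First octet: 65
Binary: 01000001
0xxxxxxx -> Class A (1-126)
Class A, default mask 255.0.0.0 (/8)


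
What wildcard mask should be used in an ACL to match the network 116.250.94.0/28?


Subnet mask: 255.255.255.240
Wildcard = 255.255.255.255 - subnet mask
255 - 255 = 0
255 - 255 = 0
255 - 255 = 0
255 - 240 = 15
Wildcard: 0.0.0.15


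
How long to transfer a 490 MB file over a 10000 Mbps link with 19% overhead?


Effective throughput = 10000 * (1 - 19/100) = 8100.0 Mbps
File size in Mb = 490 * 8 = 3920 Mb
Time = 3920 / 8100.0
Time = 0.484 seconds


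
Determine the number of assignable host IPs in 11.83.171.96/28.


Host bits = 32 - 28 = 4
Total addresses = 2^4 = 16
Usable = total - 2 (network and broadcast)
Usable hosts: 14


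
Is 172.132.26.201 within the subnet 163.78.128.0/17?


Subnet network: 163.78.128.0
Test IP AND mask: 172.132.0.0
No, 172.132.26.201 is not in 163.78.128.0/17


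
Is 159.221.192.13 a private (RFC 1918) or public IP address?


RFC 1918 private ranges:
  10.0.0.0/8 (10.0.0.0 - 10.255.255.255)
  172.16.0.0/12 (172.16.0.0 - 172.31.255.255)
  192.168.0.0/16 (192.168.0.0 - 192.168.255.255)
Public (not in any RFC 1918 range)


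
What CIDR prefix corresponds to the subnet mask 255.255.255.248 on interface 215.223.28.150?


Binary: 11111111.11111111.11111111.11111000
Count leading 1s
Prefix: /29


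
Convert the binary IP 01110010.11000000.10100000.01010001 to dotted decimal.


01110010 = 114
11000000 = 192
10100000 = 160
01010001 = 81
IP: 114.192.160.81


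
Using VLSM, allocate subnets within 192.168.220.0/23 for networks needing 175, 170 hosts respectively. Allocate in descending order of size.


175 hosts -> /24 (254 usable): 192.168.220.0/24
170 hosts -> /24 (254 usable): 192.168.221.0/24
Allocation: 192.168.220.0/24 (175 hosts, 254 usable); 192.168.221.0/24 (170 hosts, 254 usable)


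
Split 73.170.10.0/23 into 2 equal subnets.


New prefix = 23 + 1 = 24
Each subnet has 256 addresses
  73.170.10.0/24
  73.170.11.0/24
Subnets: 73.170.10.0/24, 73.170.11.0/24


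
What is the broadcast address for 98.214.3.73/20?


Network: 98.214.0.0/20
Host bits = 12
Set all host bits to 1:
Broadcast: 98.214.15.255


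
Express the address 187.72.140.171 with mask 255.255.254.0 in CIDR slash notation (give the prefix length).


Binary: 11111111.11111111.11111110.00000000
Count leading 1s
Prefix: /23


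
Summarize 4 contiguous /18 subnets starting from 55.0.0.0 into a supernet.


Original prefix: /18
Number of subnets: 4 = 2^2
New prefix = 18 - 2 = 16
Supernet: 55.0.0.0/16


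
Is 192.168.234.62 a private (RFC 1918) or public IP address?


RFC 1918 private ranges:
  10.0.0.0/8 (10.0.0.0 - 10.255.255.255)
  172.16.0.0/12 (172.16.0.0 - 172.31.255.255)
  192.168.0.0/16 (192.168.0.0 - 192.168.255.255)
Private (in 192.168.0.0/16)


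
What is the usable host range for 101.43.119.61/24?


Network: 101.43.119.0
Broadcast: 101.43.119.255
First usable = network + 1
Last usable = broadcast - 1
Range: 101.43.119.1 to 101.43.119.254


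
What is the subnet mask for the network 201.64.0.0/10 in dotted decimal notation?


/10 means 10 network bits, 22 host bits
Binary: 11111111110000000000000000000000
Mask: 255.192.0.0


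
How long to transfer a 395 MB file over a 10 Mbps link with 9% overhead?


Effective throughput = 10 * (1 - 9/100) = 9.1 Mbps
File size in Mb = 395 * 8 = 3160 Mb
Time = 3160 / 9.1
Time = 347.2527 seconds


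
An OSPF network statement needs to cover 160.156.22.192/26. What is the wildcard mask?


Subnet mask: 255.255.255.192
Wildcard = 255.255.255.255 - subnet mask
255 - 255 = 0
255 - 255 = 0
255 - 255 = 0
255 - 192 = 63
Wildcard: 0.0.0.63


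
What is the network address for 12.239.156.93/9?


IP:   00001100.11101111.10011100.01011101
Mask: 11111111.10000000.00000000.00000000
AND operation:
Net:  00001100.10000000.00000000.00000000
Network: 12.128.0.0/9


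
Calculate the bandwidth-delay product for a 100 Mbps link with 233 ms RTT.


BDP = bandwidth * RTT
= 100 Mbps * 233 ms
= 100 * 1e6 * 233 / 1000 bits
= 23300000 bits
= 2912500 bytes
= 2844.2383 KB
BDP = 23300000 bits (2912500 bytes)


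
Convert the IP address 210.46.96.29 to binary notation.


210 = 11010010
46 = 00101110
96 = 01100000
29 = 00011101
Binary: 11010010.00101110.01100000.00011101


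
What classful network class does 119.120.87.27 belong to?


First octet: 119
Binary: 01110111
0xxxxxxx -> Class A (1-126)
Class A, default mask 255.0.0.0 (/8)


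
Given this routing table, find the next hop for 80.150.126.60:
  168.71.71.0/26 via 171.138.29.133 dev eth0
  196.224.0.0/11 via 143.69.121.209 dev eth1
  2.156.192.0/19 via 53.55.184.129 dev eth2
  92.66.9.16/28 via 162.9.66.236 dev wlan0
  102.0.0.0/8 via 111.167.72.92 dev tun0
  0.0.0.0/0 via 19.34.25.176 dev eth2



Longest prefix match for 80.150.126.60:
  /26 168.71.71.0: no
  /11 196.224.0.0: no
  /19 2.156.192.0: no
  /28 92.66.9.16: no
  /8 102.0.0.0: no
  /0 0.0.0.0: MATCH
Selected: next-hop 19.34.25.176 via eth2 (matched /0)


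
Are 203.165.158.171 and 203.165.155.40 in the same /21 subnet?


Mask: 255.255.248.0
203.165.158.171 AND mask = 203.165.152.0
203.165.155.40 AND mask = 203.165.152.0
Yes, same subnet (203.165.152.0)


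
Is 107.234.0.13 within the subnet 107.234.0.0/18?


Subnet network: 107.234.0.0
Test IP AND mask: 107.234.0.0
Yes, 107.234.0.13 is in 107.234.0.0/18


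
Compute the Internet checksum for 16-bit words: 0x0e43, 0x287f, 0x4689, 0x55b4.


Sum all words (with carry folding):
+ 0x0e43 = 0x0e43
+ 0x287f = 0x36c2
+ 0x4689 = 0x7d4b
+ 0x55b4 = 0xd2ff
One's complement: ~0xd2ff
Checksum = 0x2d00


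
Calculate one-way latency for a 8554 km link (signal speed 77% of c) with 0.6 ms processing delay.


Speed = 0.77 * 3e5 km/s = 231000 km/s
Propagation delay = 8554 / 231000 = 0.037 s = 37.0303 ms
Processing delay = 0.6 ms
Total one-way latency = 37.6303 ms


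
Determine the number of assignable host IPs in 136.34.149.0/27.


Host bits = 32 - 27 = 5
Total addresses = 2^5 = 32
Usable = total - 2 (network and broadcast)
Usable hosts: 30


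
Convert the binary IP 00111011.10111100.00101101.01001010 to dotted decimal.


00111011 = 59
10111100 = 188
00101101 = 45
01001010 = 74
IP: 59.188.45.74


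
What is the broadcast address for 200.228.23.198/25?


Network: 200.228.23.128/25
Host bits = 7
Set all host bits to 1:
Broadcast: 200.228.23.255


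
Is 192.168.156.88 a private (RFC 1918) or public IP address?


RFC 1918 private ranges:
  10.0.0.0/8 (10.0.0.0 - 10.255.255.255)
  172.16.0.0/12 (172.16.0.0 - 172.31.255.255)
  192.168.0.0/16 (192.168.0.0 - 192.168.255.255)
Private (in 192.168.0.0/16)


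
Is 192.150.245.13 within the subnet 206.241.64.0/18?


Subnet network: 206.241.64.0
Test IP AND mask: 192.150.192.0
No, 192.150.245.13 is not in 206.241.64.0/18


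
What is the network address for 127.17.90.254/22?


IP:   01111111.00010001.01011010.11111110
Mask: 11111111.11111111.11111100.00000000
AND operation:
Net:  01111111.00010001.01011000.00000000
Network: 127.17.88.0/22


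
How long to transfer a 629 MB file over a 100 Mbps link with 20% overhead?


Effective throughput = 100 * (1 - 20/100) = 80 Mbps
File size in Mb = 629 * 8 = 5032 Mb
Time = 5032 / 80
Time = 62.9 seconds


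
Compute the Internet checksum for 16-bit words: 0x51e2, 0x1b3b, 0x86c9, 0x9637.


Sum all words (with carry folding):
+ 0x51e2 = 0x51e2
+ 0x1b3b = 0x6d1d
+ 0x86c9 = 0xf3e6
+ 0x9637 = 0x8a1e
One's complement: ~0x8a1e
Checksum = 0x75e1


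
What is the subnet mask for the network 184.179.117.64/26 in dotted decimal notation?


/26 means 26 network bits, 6 host bits
Binary: 11111111111111111111111111000000
Mask: 255.255.255.192


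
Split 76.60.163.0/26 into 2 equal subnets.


New prefix = 26 + 1 = 27
Each subnet has 32 addresses
  76.60.163.0/27
  76.60.163.32/27
Subnets: 76.60.163.0/27, 76.60.163.32/27


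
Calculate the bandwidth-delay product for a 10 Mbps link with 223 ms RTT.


BDP = bandwidth * RTT
= 10 Mbps * 223 ms
= 10 * 1e6 * 223 / 1000 bits
= 2230000 bits
= 278750 bytes
= 272.2168 KB
BDP = 2230000 bits (278750 bytes)


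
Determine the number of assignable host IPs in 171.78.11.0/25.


Host bits = 32 - 25 = 7
Total addresses = 2^7 = 128
Usable = total - 2 (network and broadcast)
Usable hosts: 126


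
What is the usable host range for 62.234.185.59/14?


Network: 62.232.0.0
Broadcast: 62.235.255.255
First usable = network + 1
Last usable = broadcast - 1
Range: 62.232.0.1 to 62.235.255.254


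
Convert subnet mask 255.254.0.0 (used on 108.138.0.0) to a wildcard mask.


Subnet mask: 255.254.0.0
Wildcard = 255.255.255.255 - subnet mask
255 - 255 = 0
255 - 254 = 1
255 - 0 = 255
255 - 0 = 255
Wildcard: 0.1.255.255


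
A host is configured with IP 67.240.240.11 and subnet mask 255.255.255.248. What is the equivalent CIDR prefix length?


Binary: 11111111.11111111.11111111.11111000
Count leading 1s
Prefix: /29


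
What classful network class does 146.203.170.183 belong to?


First octet: 146
Binary: 10010010
10xxxxxx -> Class B (128-191)
Class B, default mask 255.255.0.0 (/16)


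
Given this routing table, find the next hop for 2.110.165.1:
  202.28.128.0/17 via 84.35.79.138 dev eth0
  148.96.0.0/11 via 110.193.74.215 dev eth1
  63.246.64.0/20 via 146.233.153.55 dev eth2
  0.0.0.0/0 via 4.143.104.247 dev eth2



Longest prefix match for 2.110.165.1:
  /17 202.28.128.0: no
  /11 148.96.0.0: no
  /20 63.246.64.0: no
  /0 0.0.0.0: MATCH
Selected: next-hop 4.143.104.247 via eth2 (matched /0)


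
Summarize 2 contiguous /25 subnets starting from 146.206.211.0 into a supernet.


Original prefix: /25
Number of subnets: 2 = 2^1
New prefix = 25 - 1 = 24
Supernet: 146.206.211.0/24


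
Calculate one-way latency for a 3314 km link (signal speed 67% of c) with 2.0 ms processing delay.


Speed = 0.67 * 3e5 km/s = 201000 km/s
Propagation delay = 3314 / 201000 = 0.0165 s = 16.4876 ms
Processing delay = 2.0 ms
Total one-way latency = 18.4876 ms


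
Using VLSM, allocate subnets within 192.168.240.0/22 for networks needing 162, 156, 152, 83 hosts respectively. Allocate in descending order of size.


162 hosts -> /24 (254 usable): 192.168.240.0/24
156 hosts -> /24 (254 usable): 192.168.241.0/24
152 hosts -> /24 (254 usable): 192.168.242.0/24
83 hosts -> /25 (126 usable): 192.168.243.0/25
Allocation: 192.168.240.0/24 (162 hosts, 254 usable); 192.168.241.0/24 (156 hosts, 254 usable); 192.168.242.0/24 (152 hosts, 254 usable); 192.168.243.0/25 (83 hosts, 126 usable)


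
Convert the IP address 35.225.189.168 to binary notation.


35 = 00100011
225 = 11100001
189 = 10111101
168 = 10101000
Binary: 00100011.11100001.10111101.10101000


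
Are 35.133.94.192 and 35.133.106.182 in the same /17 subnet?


Mask: 255.255.128.0
35.133.94.192 AND mask = 35.133.0.0
35.133.106.182 AND mask = 35.133.0.0
Yes, same subnet (35.133.0.0)


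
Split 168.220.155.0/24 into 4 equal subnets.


New prefix = 24 + 2 = 26
Each subnet has 64 addresses
  168.220.155.0/26
  168.220.155.64/26
  168.220.155.128/26
  168.220.155.192/26
Subnets: 168.220.155.0/26, 168.220.155.64/26, 168.220.155.128/26, 168.220.155.192/26


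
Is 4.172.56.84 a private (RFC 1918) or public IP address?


RFC 1918 private ranges:
  10.0.0.0/8 (10.0.0.0 - 10.255.255.255)
  172.16.0.0/12 (172.16.0.0 - 172.31.255.255)
  192.168.0.0/16 (192.168.0.0 - 192.168.255.255)
Public (not in any RFC 1918 range)


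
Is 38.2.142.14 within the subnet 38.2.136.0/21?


Subnet network: 38.2.136.0
Test IP AND mask: 38.2.136.0
Yes, 38.2.142.14 is in 38.2.136.0/21


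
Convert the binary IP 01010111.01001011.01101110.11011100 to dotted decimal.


01010111 = 87
01001011 = 75
01101110 = 110
11011100 = 220
IP: 87.75.110.220


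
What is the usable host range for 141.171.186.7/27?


Network: 141.171.186.0
Broadcast: 141.171.186.31
First usable = network + 1
Last usable = broadcast - 1
Range: 141.171.186.1 to 141.171.186.30


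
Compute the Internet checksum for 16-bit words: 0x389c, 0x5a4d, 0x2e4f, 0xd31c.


Sum all words (with carry folding):
+ 0x389c = 0x389c
+ 0x5a4d = 0x92e9
+ 0x2e4f = 0xc138
+ 0xd31c = 0x9455
One's complement: ~0x9455
Checksum = 0x6baa


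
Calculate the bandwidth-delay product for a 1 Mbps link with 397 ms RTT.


BDP = bandwidth * RTT
= 1 Mbps * 397 ms
= 1 * 1e6 * 397 / 1000 bits
= 397000 bits
= 49625 bytes
= 48.4619 KB
BDP = 397000 bits (49625 bytes)


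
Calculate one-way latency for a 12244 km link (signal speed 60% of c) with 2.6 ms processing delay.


Speed = 0.6 * 3e5 km/s = 180000 km/s
Propagation delay = 12244 / 180000 = 0.068 s = 68.0222 ms
Processing delay = 2.6 ms
Total one-way latency = 70.6222 ms


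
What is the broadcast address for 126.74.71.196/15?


Network: 126.74.0.0/15
Host bits = 17
Set all host bits to 1:
Broadcast: 126.75.255.255


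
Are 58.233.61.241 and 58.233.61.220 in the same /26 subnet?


Mask: 255.255.255.192
58.233.61.241 AND mask = 58.233.61.192
58.233.61.220 AND mask = 58.233.61.192
Yes, same subnet (58.233.61.192)


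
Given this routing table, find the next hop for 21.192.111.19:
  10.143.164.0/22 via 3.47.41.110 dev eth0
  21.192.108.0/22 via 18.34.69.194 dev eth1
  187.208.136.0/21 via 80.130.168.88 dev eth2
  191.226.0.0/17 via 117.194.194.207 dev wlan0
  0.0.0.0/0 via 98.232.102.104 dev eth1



Longest prefix match for 21.192.111.19:
  /22 10.143.164.0: no
  /22 21.192.108.0: MATCH
  /21 187.208.136.0: no
  /17 191.226.0.0: no
  /0 0.0.0.0: MATCH
Selected: next-hop 18.34.69.194 via eth1 (matched /22)


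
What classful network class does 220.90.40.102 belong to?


First octet: 220
Binary: 11011100
110xxxxx -> Class C (192-223)
Class C, default mask 255.255.255.0 (/24)


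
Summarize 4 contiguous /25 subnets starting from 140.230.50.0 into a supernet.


Original prefix: /25
Number of subnets: 4 = 2^2
New prefix = 25 - 2 = 23
Supernet: 140.230.50.0/23


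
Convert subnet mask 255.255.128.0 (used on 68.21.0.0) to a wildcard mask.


Subnet mask: 255.255.128.0
Wildcard = 255.255.255.255 - subnet mask
255 - 255 = 0
255 - 255 = 0
255 - 128 = 127
255 - 0 = 255
Wildcard: 0.0.127.255


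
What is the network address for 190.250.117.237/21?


IP:   10111110.11111010.01110101.11101101
Mask: 11111111.11111111.11111000.00000000
AND operation:
Net:  10111110.11111010.01110000.00000000
Network: 190.250.112.0/21


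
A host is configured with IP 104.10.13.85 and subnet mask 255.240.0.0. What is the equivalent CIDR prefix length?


Binary: 11111111.11110000.00000000.00000000
Count leading 1s
Prefix: /12


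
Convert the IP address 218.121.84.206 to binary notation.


218 = 11011010
121 = 01111001
84 = 01010100
206 = 11001110
Binary: 11011010.01111001.01010100.11001110


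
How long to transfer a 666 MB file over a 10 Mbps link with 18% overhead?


Effective throughput = 10 * (1 - 18/100) = 8.2 Mbps
File size in Mb = 666 * 8 = 5328 Mb
Time = 5328 / 8.2
Time = 649.7561 seconds


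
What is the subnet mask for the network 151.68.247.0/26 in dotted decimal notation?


/26 means 26 network bits, 6 host bits
Binary: 11111111111111111111111111000000
Mask: 255.255.255.192


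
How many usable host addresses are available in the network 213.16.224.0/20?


Host bits = 32 - 20 = 12
Total addresses = 2^12 = 4096
Usable = total - 2 (network and broadcast)
Usable hosts: 4094


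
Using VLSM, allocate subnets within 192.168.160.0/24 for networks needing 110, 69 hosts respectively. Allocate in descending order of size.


110 hosts -> /25 (126 usable): 192.168.160.0/25
69 hosts -> /25 (126 usable): 192.168.160.128/25
Allocation: 192.168.160.0/25 (110 hosts, 126 usable); 192.168.160.128/25 (69 hosts, 126 usable)


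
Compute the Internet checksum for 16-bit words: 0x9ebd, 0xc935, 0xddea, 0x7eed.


Sum all words (with carry folding):
+ 0x9ebd = 0x9ebd
+ 0xc935 = 0x67f3
+ 0xddea = 0x45de
+ 0x7eed = 0xc4cb
One's complement: ~0xc4cb
Checksum = 0x3b34


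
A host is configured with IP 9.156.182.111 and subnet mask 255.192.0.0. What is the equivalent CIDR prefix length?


Binary: 11111111.11000000.00000000.00000000
Count leading 1s
Prefix: /10


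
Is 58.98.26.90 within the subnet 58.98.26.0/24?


Subnet network: 58.98.26.0
Test IP AND mask: 58.98.26.0
Yes, 58.98.26.90 is in 58.98.26.0/24


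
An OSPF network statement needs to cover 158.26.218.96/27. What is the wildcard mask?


Subnet mask: 255.255.255.224
Wildcard = 255.255.255.255 - subnet mask
255 - 255 = 0
255 - 255 = 0
255 - 255 = 0
255 - 224 = 31
Wildcard: 0.0.0.31


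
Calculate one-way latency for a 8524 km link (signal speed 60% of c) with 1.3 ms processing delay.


Speed = 0.6 * 3e5 km/s = 180000 km/s
Propagation delay = 8524 / 180000 = 0.0474 s = 47.3556 ms
Processing delay = 1.3 ms
Total one-way latency = 48.6556 ms


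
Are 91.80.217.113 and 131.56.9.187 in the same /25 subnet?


Mask: 255.255.255.128
91.80.217.113 AND mask = 91.80.217.0
131.56.9.187 AND mask = 131.56.9.128
No, different subnets (91.80.217.0 vs 131.56.9.128)


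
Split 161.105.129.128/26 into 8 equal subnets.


New prefix = 26 + 3 = 29
Each subnet has 8 addresses
  161.105.129.128/29
  161.105.129.136/29
  161.105.129.144/29
  161.105.129.152/29
  161.105.129.160/29
  161.105.129.168/29
  161.105.129.176/29
  161.105.129.184/29
Subnets: 161.105.129.128/29, 161.105.129.136/29, 161.105.129.144/29, 161.105.129.152/29, 161.105.129.160/29, 161.105.129.168/29, 161.105.129.176/29, 161.105.129.184/29


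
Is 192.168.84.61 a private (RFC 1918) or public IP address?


RFC 1918 private ranges:
  10.0.0.0/8 (10.0.0.0 - 10.255.255.255)
  172.16.0.0/12 (172.16.0.0 - 172.31.255.255)
  192.168.0.0/16 (192.168.0.0 - 192.168.255.255)
Private (in 192.168.0.0/16)


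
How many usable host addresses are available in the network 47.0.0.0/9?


Host bits = 32 - 9 = 23
Total addresses = 2^23 = 8388608
Usable = total - 2 (network and broadcast)
Usable hosts: 8388606


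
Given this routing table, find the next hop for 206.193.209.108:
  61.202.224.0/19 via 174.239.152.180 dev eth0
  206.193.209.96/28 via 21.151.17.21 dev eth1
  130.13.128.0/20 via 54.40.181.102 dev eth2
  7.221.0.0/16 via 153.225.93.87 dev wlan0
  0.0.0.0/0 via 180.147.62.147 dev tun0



Longest prefix match for 206.193.209.108:
  /19 61.202.224.0: no
  /28 206.193.209.96: MATCH
  /20 130.13.128.0: no
  /16 7.221.0.0: no
  /0 0.0.0.0: MATCH
Selected: next-hop 21.151.17.21 via eth1 (matched /28)


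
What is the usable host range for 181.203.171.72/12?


Network: 181.192.0.0
Broadcast: 181.207.255.255
First usable = network + 1
Last usable = broadcast - 1
Range: 181.192.0.1 to 181.207.255.254


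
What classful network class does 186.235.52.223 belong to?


First octet: 186
Binary: 10111010
10xxxxxx -> Class B (128-191)
Class B, default mask 255.255.0.0 (/16)


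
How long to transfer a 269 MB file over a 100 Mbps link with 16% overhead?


Effective throughput = 100 * (1 - 16/100) = 84 Mbps
File size in Mb = 269 * 8 = 2152 Mb
Time = 2152 / 84
Time = 25.619 seconds


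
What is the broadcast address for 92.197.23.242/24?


Network: 92.197.23.0/24
Host bits = 8
Set all host bits to 1:
Broadcast: 92.197.23.255


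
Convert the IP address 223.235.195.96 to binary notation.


223 = 11011111
235 = 11101011
195 = 11000011
96 = 01100000
Binary: 11011111.11101011.11000011.01100000


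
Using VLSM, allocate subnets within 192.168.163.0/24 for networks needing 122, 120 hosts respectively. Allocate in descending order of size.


122 hosts -> /25 (126 usable): 192.168.163.0/25
120 hosts -> /25 (126 usable): 192.168.163.128/25
Allocation: 192.168.163.0/25 (122 hosts, 126 usable); 192.168.163.128/25 (120 hosts, 126 usable)


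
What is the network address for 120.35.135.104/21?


IP:   01111000.00100011.10000111.01101000
Mask: 11111111.11111111.11111000.00000000
AND operation:
Net:  01111000.00100011.10000000.00000000
Network: 120.35.128.0/21


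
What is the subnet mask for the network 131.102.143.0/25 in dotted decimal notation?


/25 means 25 network bits, 7 host bits
Binary: 11111111111111111111111110000000
Mask: 255.255.255.128


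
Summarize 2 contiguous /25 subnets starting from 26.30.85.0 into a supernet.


Original prefix: /25
Number of subnets: 2 = 2^1
New prefix = 25 - 1 = 24
Supernet: 26.30.85.0/24


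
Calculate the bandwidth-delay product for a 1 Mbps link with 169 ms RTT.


BDP = bandwidth * RTT
= 1 Mbps * 169 ms
= 1 * 1e6 * 169 / 1000 bits
= 169000 bits
= 21125 bytes
= 20.6299 KB
BDP = 169000 bits (21125 bytes)


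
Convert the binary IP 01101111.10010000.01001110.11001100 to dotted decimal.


01101111 = 111
10010000 = 144
01001110 = 78
11001100 = 204
IP: 111.144.78.204


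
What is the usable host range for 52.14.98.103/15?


Network: 52.14.0.0
Broadcast: 52.15.255.255
First usable = network + 1
Last usable = broadcast - 1
Range: 52.14.0.1 to 52.15.255.254


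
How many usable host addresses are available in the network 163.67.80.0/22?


Host bits = 32 - 22 = 10
Total addresses = 2^10 = 1024
Usable = total - 2 (network and broadcast)
Usable hosts: 1022


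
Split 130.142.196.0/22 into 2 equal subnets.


New prefix = 22 + 1 = 23
Each subnet has 512 addresses
  130.142.196.0/23
  130.142.198.0/23
Subnets: 130.142.196.0/23, 130.142.198.0/23


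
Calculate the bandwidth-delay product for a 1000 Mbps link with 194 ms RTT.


BDP = bandwidth * RTT
= 1000 Mbps * 194 ms
= 1000 * 1e6 * 194 / 1000 bits
= 194000000 bits
= 24250000 bytes
= 23681.6406 KB
BDP = 194000000 bits (24250000 bytes)


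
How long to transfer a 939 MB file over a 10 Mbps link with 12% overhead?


Effective throughput = 10 * (1 - 12/100) = 8.8 Mbps
File size in Mb = 939 * 8 = 7512 Mb
Time = 7512 / 8.8
Time = 853.6364 seconds


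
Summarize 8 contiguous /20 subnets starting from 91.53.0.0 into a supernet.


Original prefix: /20
Number of subnets: 8 = 2^3
New prefix = 20 - 3 = 17
Supernet: 91.53.0.0/17


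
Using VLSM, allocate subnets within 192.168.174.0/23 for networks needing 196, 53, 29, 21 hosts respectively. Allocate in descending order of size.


196 hosts -> /24 (254 usable): 192.168.174.0/24
53 hosts -> /26 (62 usable): 192.168.175.0/26
29 hosts -> /27 (30 usable): 192.168.175.64/27
21 hosts -> /27 (30 usable): 192.168.175.96/27
Allocation: 192.168.174.0/24 (196 hosts, 254 usable); 192.168.175.0/26 (53 hosts, 62 usable); 192.168.175.64/27 (29 hosts, 30 usable); 192.168.175.96/27 (21 hosts, 30 usable)


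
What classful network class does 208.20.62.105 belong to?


First octet: 208
Binary: 11010000
110xxxxx -> Class C (192-223)
Class C, default mask 255.255.255.0 (/24)


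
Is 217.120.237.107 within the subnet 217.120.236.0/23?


Subnet network: 217.120.236.0
Test IP AND mask: 217.120.236.0
Yes, 217.120.237.107 is in 217.120.236.0/23


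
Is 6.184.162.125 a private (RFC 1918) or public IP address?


RFC 1918 private ranges:
  10.0.0.0/8 (10.0.0.0 - 10.255.255.255)
  172.16.0.0/12 (172.16.0.0 - 172.31.255.255)
  192.168.0.0/16 (192.168.0.0 - 192.168.255.255)
Public (not in any RFC 1918 range)


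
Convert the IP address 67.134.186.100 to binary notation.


67 = 01000011
134 = 10000110
186 = 10111010
100 = 01100100
Binary: 01000011.10000110.10111010.01100100


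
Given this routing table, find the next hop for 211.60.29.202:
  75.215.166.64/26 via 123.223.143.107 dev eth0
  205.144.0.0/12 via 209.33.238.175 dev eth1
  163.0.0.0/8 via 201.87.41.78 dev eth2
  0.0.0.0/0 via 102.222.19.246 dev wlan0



Longest prefix match for 211.60.29.202:
  /26 75.215.166.64: no
  /12 205.144.0.0: no
  /8 163.0.0.0: no
  /0 0.0.0.0: MATCH
Selected: next-hop 102.222.19.246 via wlan0 (matched /0)


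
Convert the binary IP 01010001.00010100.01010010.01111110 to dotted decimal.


01010001 = 81
00010100 = 20
01010010 = 82
01111110 = 126
IP: 81.20.82.126


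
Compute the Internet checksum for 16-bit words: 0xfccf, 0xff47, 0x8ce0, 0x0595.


Sum all words (with carry folding):
+ 0xfccf = 0xfccf
+ 0xff47 = 0xfc17
+ 0x8ce0 = 0x88f8
+ 0x0595 = 0x8e8d
One's complement: ~0x8e8d
Checksum = 0x7172


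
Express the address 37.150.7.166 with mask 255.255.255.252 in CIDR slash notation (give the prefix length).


Binary: 11111111.11111111.11111111.11111100
Count leading 1s
Prefix: /30


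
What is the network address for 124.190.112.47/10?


IP:   01111100.10111110.01110000.00101111
Mask: 11111111.11000000.00000000.00000000
AND operation:
Net:  01111100.10000000.00000000.00000000
Network: 124.128.0.0/10


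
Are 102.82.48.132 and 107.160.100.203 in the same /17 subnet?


Mask: 255.255.128.0
102.82.48.132 AND mask = 102.82.0.0
107.160.100.203 AND mask = 107.160.0.0
No, different subnets (102.82.0.0 vs 107.160.0.0)


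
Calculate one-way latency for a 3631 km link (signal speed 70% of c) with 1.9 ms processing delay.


Speed = 0.7 * 3e5 km/s = 210000 km/s
Propagation delay = 3631 / 210000 = 0.0173 s = 17.2905 ms
Processing delay = 1.9 ms
Total one-way latency = 19.1905 ms


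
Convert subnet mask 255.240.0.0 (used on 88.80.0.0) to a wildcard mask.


Subnet mask: 255.240.0.0
Wildcard = 255.255.255.255 - subnet mask
255 - 255 = 0
255 - 240 = 15
255 - 0 = 255
255 - 0 = 255
Wildcard: 0.15.255.255


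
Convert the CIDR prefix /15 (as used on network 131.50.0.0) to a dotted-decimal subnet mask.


/15 means 15 network bits, 17 host bits
Binary: 11111111111111100000000000000000
Mask: 255.254.0.0


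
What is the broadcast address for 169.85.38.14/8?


Network: 169.0.0.0/8
Host bits = 24
Set all host bits to 1:
Broadcast: 169.255.255.255


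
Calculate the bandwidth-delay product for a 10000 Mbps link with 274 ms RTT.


BDP = bandwidth * RTT
= 10000 Mbps * 274 ms
= 10000 * 1e6 * 274 / 1000 bits
= 2740000000 bits
= 342500000 bytes
= 334472.6562 KB
BDP = 2740000000 bits (342500000 bytes)


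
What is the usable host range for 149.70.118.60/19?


Network: 149.70.96.0
Broadcast: 149.70.127.255
First usable = network + 1
Last usable = broadcast - 1
Range: 149.70.96.1 to 149.70.127.254


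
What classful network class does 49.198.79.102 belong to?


First octet: 49
Binary: 00110001
0xxxxxxx -> Class A (1-126)
Class A, default mask 255.0.0.0 (/8)


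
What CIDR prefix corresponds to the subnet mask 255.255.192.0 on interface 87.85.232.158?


Binary: 11111111.11111111.11000000.00000000
Count leading 1s
Prefix: /18


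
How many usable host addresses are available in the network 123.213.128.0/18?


Host bits = 32 - 18 = 14
Total addresses = 2^14 = 16384
Usable = total - 2 (network and broadcast)
Usable hosts: 16382


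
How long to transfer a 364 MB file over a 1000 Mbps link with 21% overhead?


Effective throughput = 1000 * (1 - 21/100) = 790 Mbps
File size in Mb = 364 * 8 = 2912 Mb
Time = 2912 / 790
Time = 3.6861 seconds


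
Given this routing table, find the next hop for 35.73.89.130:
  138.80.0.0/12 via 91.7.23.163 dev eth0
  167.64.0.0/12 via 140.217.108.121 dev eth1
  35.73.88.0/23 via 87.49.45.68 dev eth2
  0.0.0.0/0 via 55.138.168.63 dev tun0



Longest prefix match for 35.73.89.130:
  /12 138.80.0.0: no
  /12 167.64.0.0: no
  /23 35.73.88.0: MATCH
  /0 0.0.0.0: MATCH
Selected: next-hop 87.49.45.68 via eth2 (matched /23)


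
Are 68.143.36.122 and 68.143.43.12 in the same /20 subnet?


Mask: 255.255.240.0
68.143.36.122 AND mask = 68.143.32.0
68.143.43.12 AND mask = 68.143.32.0
Yes, same subnet (68.143.32.0)


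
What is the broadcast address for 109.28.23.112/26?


Network: 109.28.23.64/26
Host bits = 6
Set all host bits to 1:
Broadcast: 109.28.23.127


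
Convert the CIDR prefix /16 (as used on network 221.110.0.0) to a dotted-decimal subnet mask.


/16 means 16 network bits, 16 host bits
Binary: 11111111111111110000000000000000
Mask: 255.255.0.0


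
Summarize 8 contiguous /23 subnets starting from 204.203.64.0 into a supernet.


Original prefix: /23
Number of subnets: 8 = 2^3
New prefix = 23 - 3 = 20
Supernet: 204.203.64.0/20


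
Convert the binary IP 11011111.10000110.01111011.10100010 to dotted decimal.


11011111 = 223
10000110 = 134
01111011 = 123
10100010 = 162
IP: 223.134.123.162


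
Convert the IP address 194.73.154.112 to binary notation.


194 = 11000010
73 = 01001001
154 = 10011010
112 = 01110000
Binary: 11000010.01001001.10011010.01110000


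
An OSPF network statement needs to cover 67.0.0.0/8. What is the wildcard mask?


Subnet mask: 255.0.0.0
Wildcard = 255.255.255.255 - subnet mask
255 - 255 = 0
255 - 0 = 255
255 - 0 = 255
255 - 0 = 255
Wildcard: 0.255.255.255


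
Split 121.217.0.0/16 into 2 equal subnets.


New prefix = 16 + 1 = 17
Each subnet has 32768 addresses
  121.217.0.0/17
  121.217.128.0/17
Subnets: 121.217.0.0/17, 121.217.128.0/17


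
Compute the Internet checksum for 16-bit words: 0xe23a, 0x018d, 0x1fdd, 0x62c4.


Sum all words (with carry folding):
+ 0xe23a = 0xe23a
+ 0x018d = 0xe3c7
+ 0x1fdd = 0x03a5
+ 0x62c4 = 0x6669
One's complement: ~0x6669
Checksum = 0x9996


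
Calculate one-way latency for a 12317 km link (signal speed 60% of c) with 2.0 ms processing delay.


Speed = 0.6 * 3e5 km/s = 180000 km/s
Propagation delay = 12317 / 180000 = 0.0684 s = 68.4278 ms
Processing delay = 2.0 ms
Total one-way latency = 70.4278 ms


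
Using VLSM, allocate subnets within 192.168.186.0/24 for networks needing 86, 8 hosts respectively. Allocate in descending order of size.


86 hosts -> /25 (126 usable): 192.168.186.0/25
8 hosts -> /28 (14 usable): 192.168.186.128/28
Allocation: 192.168.186.0/25 (86 hosts, 126 usable); 192.168.186.128/28 (8 hosts, 14 usable)


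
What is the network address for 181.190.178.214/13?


IP:   10110101.10111110.10110010.11010110
Mask: 11111111.11111000.00000000.00000000
AND operation:
Net:  10110101.10111000.00000000.00000000
Network: 181.184.0.0/13


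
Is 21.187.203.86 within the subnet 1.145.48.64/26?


Subnet network: 1.145.48.64
Test IP AND mask: 21.187.203.64
No, 21.187.203.86 is not in 1.145.48.64/26


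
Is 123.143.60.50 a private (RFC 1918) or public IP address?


RFC 1918 private ranges:
  10.0.0.0/8 (10.0.0.0 - 10.255.255.255)
  172.16.0.0/12 (172.16.0.0 - 172.31.255.255)
  192.168.0.0/16 (192.168.0.0 - 192.168.255.255)
Public (not in any RFC 1918 range)


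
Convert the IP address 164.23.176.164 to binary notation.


164 = 10100100
23 = 00010111
176 = 10110000
164 = 10100100
Binary: 10100100.00010111.10110000.10100100


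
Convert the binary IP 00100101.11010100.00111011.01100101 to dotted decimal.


00100101 = 37
11010100 = 212
00111011 = 59
01100101 = 101
IP: 37.212.59.101


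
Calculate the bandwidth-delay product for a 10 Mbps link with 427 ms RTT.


BDP = bandwidth * RTT
= 10 Mbps * 427 ms
= 10 * 1e6 * 427 / 1000 bits
= 4270000 bits
= 533750 bytes
= 521.2402 KB
BDP = 4270000 bits (533750 bytes)


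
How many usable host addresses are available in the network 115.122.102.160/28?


Host bits = 32 - 28 = 4
Total addresses = 2^4 = 16
Usable = total - 2 (network and broadcast)
Usable hosts: 14


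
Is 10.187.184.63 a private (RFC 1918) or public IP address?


RFC 1918 private ranges:
  10.0.0.0/8 (10.0.0.0 - 10.255.255.255)
  172.16.0.0/12 (172.16.0.0 - 172.31.255.255)
  192.168.0.0/16 (192.168.0.0 - 192.168.255.255)
Private (in 10.0.0.0/8)


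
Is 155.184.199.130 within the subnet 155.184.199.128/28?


Subnet network: 155.184.199.128
Test IP AND mask: 155.184.199.128
Yes, 155.184.199.130 is in 155.184.199.128/28


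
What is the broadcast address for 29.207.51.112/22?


Network: 29.207.48.0/22
Host bits = 10
Set all host bits to 1:
Broadcast: 29.207.51.255


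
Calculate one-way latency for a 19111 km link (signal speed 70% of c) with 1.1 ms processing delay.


Speed = 0.7 * 3e5 km/s = 210000 km/s
Propagation delay = 19111 / 210000 = 0.091 s = 91.0048 ms
Processing delay = 1.1 ms
Total one-way latency = 92.1048 ms


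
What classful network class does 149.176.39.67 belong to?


First octet: 149
Binary: 10010101
10xxxxxx -> Class B (128-191)
Class B, default mask 255.255.0.0 (/16)


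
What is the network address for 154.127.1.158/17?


IP:   10011010.01111111.00000001.10011110
Mask: 11111111.11111111.10000000.00000000
AND operation:
Net:  10011010.01111111.00000000.00000000
Network: 154.127.0.0/17


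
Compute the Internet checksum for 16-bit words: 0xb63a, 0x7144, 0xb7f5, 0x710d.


Sum all words (with carry folding):
+ 0xb63a = 0xb63a
+ 0x7144 = 0x277f
+ 0xb7f5 = 0xdf74
+ 0x710d = 0x5082
One's complement: ~0x5082
Checksum = 0xaf7d


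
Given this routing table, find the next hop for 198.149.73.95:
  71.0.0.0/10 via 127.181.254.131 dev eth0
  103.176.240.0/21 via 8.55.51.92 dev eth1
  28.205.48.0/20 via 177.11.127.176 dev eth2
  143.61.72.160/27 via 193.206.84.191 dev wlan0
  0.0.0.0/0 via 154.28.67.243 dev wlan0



Longest prefix match for 198.149.73.95:
  /10 71.0.0.0: no
  /21 103.176.240.0: no
  /20 28.205.48.0: no
  /27 143.61.72.160: no
  /0 0.0.0.0: MATCH
Selected: next-hop 154.28.67.243 via wlan0 (matched /0)


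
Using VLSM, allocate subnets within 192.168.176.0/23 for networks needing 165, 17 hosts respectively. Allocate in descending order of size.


165 hosts -> /24 (254 usable): 192.168.176.0/24
17 hosts -> /27 (30 usable): 192.168.177.0/27
Allocation: 192.168.176.0/24 (165 hosts, 254 usable); 192.168.177.0/27 (17 hosts, 30 usable)


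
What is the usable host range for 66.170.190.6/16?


Network: 66.170.0.0
Broadcast: 66.170.255.255
First usable = network + 1
Last usable = broadcast - 1
Range: 66.170.0.1 to 66.170.255.254


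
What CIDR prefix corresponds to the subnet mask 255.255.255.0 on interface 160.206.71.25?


Binary: 11111111.11111111.11111111.00000000
Count leading 1s
Prefix: /24


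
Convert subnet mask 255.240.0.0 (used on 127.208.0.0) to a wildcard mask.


Subnet mask: 255.240.0.0
Wildcard = 255.255.255.255 - subnet mask
255 - 255 = 0
255 - 240 = 15
255 - 0 = 255
255 - 0 = 255
Wildcard: 0.15.255.255


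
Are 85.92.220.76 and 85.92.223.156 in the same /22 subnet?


Mask: 255.255.252.0
85.92.220.76 AND mask = 85.92.220.0
85.92.223.156 AND mask = 85.92.220.0
Yes, same subnet (85.92.220.0)


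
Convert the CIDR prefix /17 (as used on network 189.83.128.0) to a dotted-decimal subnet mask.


/17 means 17 network bits, 15 host bits
Binary: 11111111111111111000000000000000
Mask: 255.255.128.0


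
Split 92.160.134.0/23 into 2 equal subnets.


New prefix = 23 + 1 = 24
Each subnet has 256 addresses
  92.160.134.0/24
  92.160.135.0/24
Subnets: 92.160.134.0/24, 92.160.135.0/24


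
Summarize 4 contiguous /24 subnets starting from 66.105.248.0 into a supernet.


Original prefix: /24
Number of subnets: 4 = 2^2
New prefix = 24 - 2 = 22
Supernet: 66.105.248.0/22


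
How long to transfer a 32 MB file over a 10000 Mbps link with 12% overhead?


Effective throughput = 10000 * (1 - 12/100) = 8800 Mbps
File size in Mb = 32 * 8 = 256 Mb
Time = 256 / 8800
Time = 0.0291 seconds


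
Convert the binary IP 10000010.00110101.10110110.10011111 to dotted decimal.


10000010 = 130
00110101 = 53
10110110 = 182
10011111 = 159
IP: 130.53.182.159


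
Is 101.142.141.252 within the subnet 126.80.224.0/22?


Subnet network: 126.80.224.0
Test IP AND mask: 101.142.140.0
No, 101.142.141.252 is not in 126.80.224.0/22


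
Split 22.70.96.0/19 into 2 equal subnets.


New prefix = 19 + 1 = 20
Each subnet has 4096 addresses
  22.70.96.0/20
  22.70.112.0/20
Subnets: 22.70.96.0/20, 22.70.112.0/20


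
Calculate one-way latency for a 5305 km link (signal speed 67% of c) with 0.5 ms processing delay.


Speed = 0.67 * 3e5 km/s = 201000 km/s
Propagation delay = 5305 / 201000 = 0.0264 s = 26.393 ms
Processing delay = 0.5 ms
Total one-way latency = 26.893 ms


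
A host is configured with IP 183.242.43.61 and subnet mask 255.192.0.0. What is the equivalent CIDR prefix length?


Binary: 11111111.11000000.00000000.00000000
Count leading 1s
Prefix: /10


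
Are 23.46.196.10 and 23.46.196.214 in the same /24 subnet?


Mask: 255.255.255.0
23.46.196.10 AND mask = 23.46.196.0
23.46.196.214 AND mask = 23.46.196.0
Yes, same subnet (23.46.196.0)


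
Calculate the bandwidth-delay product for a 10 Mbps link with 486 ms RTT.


BDP = bandwidth * RTT
= 10 Mbps * 486 ms
= 10 * 1e6 * 486 / 1000 bits
= 4860000 bits
= 607500 bytes
= 593.2617 KB
BDP = 4860000 bits (607500 bytes)


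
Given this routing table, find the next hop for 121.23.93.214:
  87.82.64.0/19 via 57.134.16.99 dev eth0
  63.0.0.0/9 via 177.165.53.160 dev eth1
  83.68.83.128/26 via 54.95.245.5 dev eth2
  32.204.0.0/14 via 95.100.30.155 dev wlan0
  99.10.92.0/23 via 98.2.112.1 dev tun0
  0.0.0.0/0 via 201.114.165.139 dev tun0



Longest prefix match for 121.23.93.214:
  /19 87.82.64.0: no
  /9 63.0.0.0: no
  /26 83.68.83.128: no
  /14 32.204.0.0: no
  /23 99.10.92.0: no
  /0 0.0.0.0: MATCH
Selected: next-hop 201.114.165.139 via tun0 (matched /0)
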